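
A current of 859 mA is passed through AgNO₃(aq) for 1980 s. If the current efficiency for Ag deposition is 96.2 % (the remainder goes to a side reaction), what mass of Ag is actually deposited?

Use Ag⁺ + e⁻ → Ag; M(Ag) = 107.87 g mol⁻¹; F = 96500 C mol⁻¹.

Q = I·t = 0.8590 × 1980.0 = 1701 C.
n(e⁻) = 1701/96500 = 0.01763 mol; theoretically n(Ag) = 0.01763/1 = 0.01763 mol, m_theo = 1.901 g.
At 96.2 % efficiency, m_actual = 0.962 × 1.901 = 1.83 g.

1.83 g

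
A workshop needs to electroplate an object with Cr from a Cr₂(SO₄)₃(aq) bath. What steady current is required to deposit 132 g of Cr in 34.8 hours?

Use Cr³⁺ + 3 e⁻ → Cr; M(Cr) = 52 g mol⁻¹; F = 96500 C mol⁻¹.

5.87 A

n(Cr) = 132 / 52 = 2.538 mol.
n(e⁻) = 3 × 2.538 = 7.615 mol.
Q = n(e⁻)·F = 7.615 × 96500 = 734900 C.
I = Q/t = 734900 / 125280 s = 5.87 A.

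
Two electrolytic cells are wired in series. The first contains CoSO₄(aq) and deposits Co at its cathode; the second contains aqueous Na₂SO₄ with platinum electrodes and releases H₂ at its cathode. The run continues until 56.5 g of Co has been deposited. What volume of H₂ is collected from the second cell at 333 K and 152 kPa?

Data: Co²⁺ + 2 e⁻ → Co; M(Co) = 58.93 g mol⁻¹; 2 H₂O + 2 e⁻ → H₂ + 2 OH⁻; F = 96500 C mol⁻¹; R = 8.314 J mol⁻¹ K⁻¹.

n(Co) = 56.5 / 58.93 = 0.9588 mol, so n(e⁻) = 2 × 0.9588 = 1.918 mol.
The cells are in series, so the same 1.918 mol of electrons passes through the second cell.
2 H₂O + 2 e⁻ → H₂ + 2 OH⁻ — 2 mol e⁻ per mol H₂, so n(H₂) = 1.918/2 = 0.9588 mol.
V = nRT/P = (0.9588 × 8.314 × 333) / (152 × 10³) = 0.0175 m³ = 17.5 L.

17.5 L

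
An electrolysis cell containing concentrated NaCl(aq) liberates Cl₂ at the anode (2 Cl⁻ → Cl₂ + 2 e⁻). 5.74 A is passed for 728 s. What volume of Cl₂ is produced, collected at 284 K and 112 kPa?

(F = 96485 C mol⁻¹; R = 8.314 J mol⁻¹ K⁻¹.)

0.457 L

Q = I·t = 5.740 A × 728.00 s = 4179 C.
n(e⁻) = Q/F = 4179 / 96485 = 0.04331 mol.
2 electrons are transferred per Cl₂ molecule, so n(Cl₂) = 0.04331 / 2 = 0.02165 mol.
V = nRT/P = (0.02165 × 8.314 × 284) / (112 × 10³ Pa) = 4.57 × 10⁻⁴ m³ = 0.457 L.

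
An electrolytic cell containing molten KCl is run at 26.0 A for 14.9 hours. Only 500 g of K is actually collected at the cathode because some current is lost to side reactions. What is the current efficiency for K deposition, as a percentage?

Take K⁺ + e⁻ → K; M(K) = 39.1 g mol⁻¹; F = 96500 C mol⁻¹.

Q = I·t = 26.00 × 53640 = 1395000 C; n(e⁻) = 1395000/96500 = 14.45 mol.
Theoretical n(K) = n(e⁻)/1 = 14.45 mol, i.e. m_theo = 14.45 × 39.1 = 565.1 g.
Efficiency = m_actual / m_theo = 500 / 565.1 = 88.5 %.

88.5 %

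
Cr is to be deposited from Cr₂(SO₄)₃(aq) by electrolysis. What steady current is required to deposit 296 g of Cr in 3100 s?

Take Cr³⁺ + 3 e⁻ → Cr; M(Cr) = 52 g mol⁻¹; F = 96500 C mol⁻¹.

532 A

n(Cr) = 296 / 52 = 5.692 mol.
n(e⁻) = 3 × 5.692 = 17.08 mol.
Q = n(e⁻)·F = 17.08 × 96500 = 1648000 C.
I = Q/t = 1648000 / 3100.0 s = 532 A.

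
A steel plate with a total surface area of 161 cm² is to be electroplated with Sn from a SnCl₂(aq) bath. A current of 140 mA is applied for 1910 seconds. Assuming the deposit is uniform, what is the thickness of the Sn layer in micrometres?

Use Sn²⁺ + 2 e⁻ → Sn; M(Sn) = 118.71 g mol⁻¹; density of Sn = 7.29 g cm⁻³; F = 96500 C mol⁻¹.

Q = I·t = 0.1400 × 1910.0 = 267.4 C; n(e⁻) = 0.002771 mol.
n(Sn) = n(e⁻)/2 = 0.001385 mol, so m = 0.001385 × 118.71 = 0.1645 g.
Volume = m/ρ = 0.1645 / 7.29 = 0.02256 cm³.
Thickness = V/A = 0.02256 / 161 = 1.40 × 10⁻⁴ cm = 1.40 μm.

1.40 μm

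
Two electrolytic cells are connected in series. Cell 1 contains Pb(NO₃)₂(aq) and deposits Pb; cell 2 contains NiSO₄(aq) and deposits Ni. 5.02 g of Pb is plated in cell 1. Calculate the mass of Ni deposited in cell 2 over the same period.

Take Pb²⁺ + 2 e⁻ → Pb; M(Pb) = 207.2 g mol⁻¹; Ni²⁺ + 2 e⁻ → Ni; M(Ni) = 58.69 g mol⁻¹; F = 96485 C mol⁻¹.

1.42 g

n(Pb) = 5.02 / 207.2 = 0.02423 mol.
Since Pb²⁺ + 2 e⁻ → Pb, n(e⁻) passed = 2 × 0.02423 = 0.04846 mol.
Cells in series carry the same charge, so the same 0.04846 mol of electrons passes through cell 2.
Ni²⁺ + 2 e⁻ → Ni, so n(Ni) = 0.04846 / 2 = 0.02423 mol.
m(Ni) = 0.02423 × 58.69 = 1.42 g.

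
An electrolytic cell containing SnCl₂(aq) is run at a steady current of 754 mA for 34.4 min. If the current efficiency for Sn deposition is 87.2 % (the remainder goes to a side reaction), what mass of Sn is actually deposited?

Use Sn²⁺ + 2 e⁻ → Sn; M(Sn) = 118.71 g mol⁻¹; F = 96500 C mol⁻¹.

Q = I·t = 0.7540 × 2064.0 = 1556 C.
n(e⁻) = 1556/96500 = 0.01613 mol; theoretically n(Sn) = 0.01613/2 = 0.008064 mol, m_theo = 0.9572 g.
At 87.2 % efficiency, m_actual = 0.872 × 0.9572 = 0.835 g.

0.835 g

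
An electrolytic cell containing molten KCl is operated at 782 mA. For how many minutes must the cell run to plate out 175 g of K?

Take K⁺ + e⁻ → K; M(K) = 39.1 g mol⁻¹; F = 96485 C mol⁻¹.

9200 min

n(K) = m/M = 175 / 39.1 = 4.476 mol.
Each K atom requires 1 electron, so n(e⁻) = 1 × 4.476 = 4.476 mol.
Q = n(e⁻)·F = 4.476 × 96485 = 431800 C.
t = Q/I = 431800 / 0.7820 A = 552200 s = 9200 min.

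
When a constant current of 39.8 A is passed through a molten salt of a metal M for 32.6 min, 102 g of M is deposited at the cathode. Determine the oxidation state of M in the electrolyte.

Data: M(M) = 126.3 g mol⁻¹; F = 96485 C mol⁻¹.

Q = I·t = 39.80 A × 1956.0 s = 77850 C, so n(e⁻) = 77850/96485 = 0.8068 mol.
n(M) deposited = 102 / 126.3 = 0.8076 mol.
Electrons per atom = n(e⁻)/n(M) = 0.8068 / 0.8076 = 0.999 ≈ 1, so the ion is M⁺.

+1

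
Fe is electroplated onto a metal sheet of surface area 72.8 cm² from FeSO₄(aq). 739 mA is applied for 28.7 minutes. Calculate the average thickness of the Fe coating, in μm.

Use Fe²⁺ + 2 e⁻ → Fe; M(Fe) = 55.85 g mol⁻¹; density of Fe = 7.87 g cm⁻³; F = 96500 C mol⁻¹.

6.43 μm

Q = I·t = 0.7390 × 1722.0 = 1273 C; n(e⁻) = 0.01319 mol.
n(Fe) = n(e⁻)/2 = 0.006594 mol, so m = 0.006594 × 55.85 = 0.3683 g.
Volume = m/ρ = 0.3683 / 7.87 = 0.04679 cm³.
Thickness = V/A = 0.04679 / 72.8 = 6.43 × 10⁻⁴ cm = 6.43 μm.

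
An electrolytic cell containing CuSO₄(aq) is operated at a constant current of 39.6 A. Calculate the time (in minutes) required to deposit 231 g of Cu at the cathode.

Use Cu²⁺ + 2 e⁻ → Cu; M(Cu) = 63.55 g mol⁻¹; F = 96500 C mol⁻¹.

n(Cu) = m/M = 231 / 63.55 = 3.635 mol.
Each Cu atom requires 2 electrons, so n(e⁻) = 2 × 3.635 = 7.270 mol.
Q = n(e⁻)·F = 7.270 × 96500 = 701500 C.
t = Q/I = 701500 / 39.60 A = 17720 s = 295 min.

295 min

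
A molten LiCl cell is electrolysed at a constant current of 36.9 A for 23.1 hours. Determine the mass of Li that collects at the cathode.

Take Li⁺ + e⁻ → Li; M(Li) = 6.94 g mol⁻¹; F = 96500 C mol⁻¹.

221 g

Q = I·t = 36.90 A × 83160 s = 3069000 C.
n(e⁻) = Q/F = 3069000 / 96500 = 31.80 mol.
Li⁺ + e⁻ → Li, so n(Li) = n(e⁻)/1 = 31.80 mol.
m = n·M = 31.80 × 6.94 = 221 g.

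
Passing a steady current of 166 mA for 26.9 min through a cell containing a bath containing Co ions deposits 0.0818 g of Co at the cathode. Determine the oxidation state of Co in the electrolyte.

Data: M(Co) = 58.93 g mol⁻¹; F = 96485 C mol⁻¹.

+2

Q = I·t = 0.1660 A × 1614.0 s = 267.9 C, so n(e⁻) = 267.9/96485 = 0.002777 mol.
n(Co) deposited = 0.0818 / 58.93 = 0.001388 mol.
Electrons per atom = n(e⁻)/n(Co) = 0.002777 / 0.001388 = 2.00 ≈ 2, so the ion is Co²⁺.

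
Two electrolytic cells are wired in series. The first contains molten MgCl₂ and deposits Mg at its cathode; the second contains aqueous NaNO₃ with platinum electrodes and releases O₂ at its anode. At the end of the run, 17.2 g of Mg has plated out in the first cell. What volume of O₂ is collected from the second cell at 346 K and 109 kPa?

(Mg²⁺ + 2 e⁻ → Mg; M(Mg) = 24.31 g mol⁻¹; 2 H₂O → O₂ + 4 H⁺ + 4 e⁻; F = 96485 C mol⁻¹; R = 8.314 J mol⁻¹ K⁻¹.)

9.34 L

n(Mg) = 17.2 / 24.31 = 0.7075 mol, so n(e⁻) = 2 × 0.7075 = 1.415 mol.
The cells are in series, so the same 1.415 mol of electrons passes through the second cell.
2 H₂O → O₂ + 4 H⁺ + 4 e⁻ — 4 mol e⁻ per mol O₂, so n(O₂) = 1.415/4 = 0.3538 mol.
V = nRT/P = (0.3538 × 8.314 × 346) / (109 × 10³) = 0.00934 m³ = 9.34 L.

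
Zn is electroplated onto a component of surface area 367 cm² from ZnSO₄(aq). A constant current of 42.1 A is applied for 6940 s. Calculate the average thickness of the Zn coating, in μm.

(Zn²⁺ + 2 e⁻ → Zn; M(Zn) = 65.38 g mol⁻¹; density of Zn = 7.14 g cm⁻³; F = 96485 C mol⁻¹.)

378 μm

Q = I·t = 42.10 × 6940.0 = 292200 C; n(e⁻) = 3.028 mol.
n(Zn) = n(e⁻)/2 = 1.514 mol, so m = 1.514 × 65.38 = 98.99 g.
Volume = m/ρ = 98.99 / 7.14 = 13.86 cm³.
Thickness = V/A = 13.86 / 367 = 0.0378 cm = 378 μm.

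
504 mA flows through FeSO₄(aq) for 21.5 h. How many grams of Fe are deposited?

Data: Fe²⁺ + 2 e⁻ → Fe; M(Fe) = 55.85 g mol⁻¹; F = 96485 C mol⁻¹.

11.3 g

Q = I·t = 0.5040 A × 77400 s = 39010 C.
n(e⁻) = Q/F = 39010 / 96485 = 0.4043 mol.
Fe²⁺ + 2 e⁻ → Fe, so n(Fe) = n(e⁻)/2 = 0.2022 mol.
m = n·M = 0.2022 × 55.85 = 11.3 g.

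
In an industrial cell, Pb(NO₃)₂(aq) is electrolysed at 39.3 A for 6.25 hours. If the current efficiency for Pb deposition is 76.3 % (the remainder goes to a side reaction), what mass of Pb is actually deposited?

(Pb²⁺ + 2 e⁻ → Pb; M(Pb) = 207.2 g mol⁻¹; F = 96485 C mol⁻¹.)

Q = I·t = 39.30 × 22500 = 884200 C.
n(e⁻) = 884200/96485 = 9.165 mol; theoretically n(Pb) = 9.165/2 = 4.582 mol, m_theo = 949.5 g.
At 76.3 % efficiency, m_actual = 0.763 × 949.5 = 724 g.

724 g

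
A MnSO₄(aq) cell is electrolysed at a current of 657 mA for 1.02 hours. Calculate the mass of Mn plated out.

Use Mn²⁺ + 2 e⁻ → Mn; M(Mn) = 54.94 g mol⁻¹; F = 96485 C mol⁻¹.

Q = I·t = 0.6570 A × 3672.0 s = 2413 C.
n(e⁻) = Q/F = 2413 / 96485 = 0.02500 mol.
Mn²⁺ + 2 e⁻ → Mn, so n(Mn) = n(e⁻)/2 = 0.01250 mol.
m = n·M = 0.01250 × 54.94 = 0.687 g.

0.687 g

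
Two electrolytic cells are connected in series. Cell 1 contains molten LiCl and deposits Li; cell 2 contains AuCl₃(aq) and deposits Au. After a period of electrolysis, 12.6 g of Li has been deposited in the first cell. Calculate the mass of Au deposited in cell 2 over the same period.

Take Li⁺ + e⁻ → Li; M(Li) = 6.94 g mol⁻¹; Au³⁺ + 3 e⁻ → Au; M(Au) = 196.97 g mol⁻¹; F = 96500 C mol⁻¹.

n(Li) = 12.6 / 6.94 = 1.816 mol.
Since Li⁺ + e⁻ → Li, n(e⁻) passed = 1 × 1.816 = 1.816 mol.
Cells in series carry the same charge, so the same 1.816 mol of electrons passes through cell 2.
Au³⁺ + 3 e⁻ → Au, so n(Au) = 1.816 / 3 = 0.6052 mol.
m(Au) = 0.6052 × 196.97 = 119 g.

119 g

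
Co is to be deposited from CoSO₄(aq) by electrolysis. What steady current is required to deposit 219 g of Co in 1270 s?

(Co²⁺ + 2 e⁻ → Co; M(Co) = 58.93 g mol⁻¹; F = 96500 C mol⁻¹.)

n(Co) = 219 / 58.93 = 3.716 mol.
n(e⁻) = 2 × 3.716 = 7.433 mol.
Q = n(e⁻)·F = 7.433 × 96500 = 717200 C.
I = Q/t = 717200 / 1270.0 s = 565 A.

565 A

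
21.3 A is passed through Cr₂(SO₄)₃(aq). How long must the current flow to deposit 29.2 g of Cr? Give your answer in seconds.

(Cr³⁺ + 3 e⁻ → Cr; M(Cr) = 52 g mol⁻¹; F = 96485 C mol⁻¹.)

7630 s

n(Cr) = m/M = 29.2 / 52 = 0.5615 mol.
Each Cr atom requires 3 electrons, so n(e⁻) = 3 × 0.5615 = 1.685 mol.
Q = n(e⁻)·F = 1.685 × 96485 = 162500 C.
t = Q/I = 162500 / 21.30 A = 7631 s.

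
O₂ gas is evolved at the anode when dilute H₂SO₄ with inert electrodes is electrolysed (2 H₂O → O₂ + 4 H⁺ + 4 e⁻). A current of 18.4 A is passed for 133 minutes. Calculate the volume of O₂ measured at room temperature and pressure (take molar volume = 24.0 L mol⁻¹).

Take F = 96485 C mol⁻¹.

Q = I·t = 18.40 A × 7980.0 s = 146800 C.
n(e⁻) = Q/F = 146800 / 96485 = 1.522 mol.
4 electrons are transferred per O₂ molecule, so n(O₂) = 1.522 / 4 = 0.3805 mol.
V = n × V_m = 0.3805 × 24.0 = 9.13 L.

9.13 L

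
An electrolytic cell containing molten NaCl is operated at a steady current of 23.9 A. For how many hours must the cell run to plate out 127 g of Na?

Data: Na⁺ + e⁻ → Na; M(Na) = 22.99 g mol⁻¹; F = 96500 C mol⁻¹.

6.20 h

n(Na) = m/M = 127 / 22.99 = 5.524 mol.
Each Na atom requires 1 electron, so n(e⁻) = 1 × 5.524 = 5.524 mol.
Q = n(e⁻)·F = 5.524 × 96500 = 533100 C.
t = Q/I = 533100 / 23.90 A = 22300 s = 6.20 h.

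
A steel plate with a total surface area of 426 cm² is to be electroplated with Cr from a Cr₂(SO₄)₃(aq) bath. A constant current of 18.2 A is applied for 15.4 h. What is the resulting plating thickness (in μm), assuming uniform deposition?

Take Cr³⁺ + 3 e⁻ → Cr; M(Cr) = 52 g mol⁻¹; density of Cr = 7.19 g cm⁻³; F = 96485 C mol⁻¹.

592 μm

Q = I·t = 18.20 × 55440 = 1009000 C; n(e⁻) = 10.46 mol.
n(Cr) = n(e⁻)/3 = 3.486 mol, so m = 3.486 × 52 = 181.3 g.
Volume = m/ρ = 181.3 / 7.19 = 25.21 cm³.
Thickness = V/A = 25.21 / 426 = 0.0592 cm = 592 μm.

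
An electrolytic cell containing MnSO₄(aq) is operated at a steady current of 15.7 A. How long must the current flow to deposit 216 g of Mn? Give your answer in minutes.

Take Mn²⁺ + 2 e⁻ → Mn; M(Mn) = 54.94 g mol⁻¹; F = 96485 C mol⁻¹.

n(Mn) = m/M = 216 / 54.94 = 3.932 mol.
Each Mn atom requires 2 electrons, so n(e⁻) = 2 × 3.932 = 7.863 mol.
Q = n(e⁻)·F = 7.863 × 96485 = 758700 C.
t = Q/I = 758700 / 15.70 A = 48320 s = 805 min.

805 min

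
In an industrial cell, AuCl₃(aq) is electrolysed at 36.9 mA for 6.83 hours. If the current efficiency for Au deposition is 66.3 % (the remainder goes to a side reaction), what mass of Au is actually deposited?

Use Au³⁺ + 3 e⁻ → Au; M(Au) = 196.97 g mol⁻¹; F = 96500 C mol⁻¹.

0.409 g

Q = I·t = 0.03690 × 24588 = 907.3 C.
n(e⁻) = 907.3/96500 = 0.009402 mol; theoretically n(Au) = 0.009402/3 = 0.003134 mol, m_theo = 0.6173 g.
At 66.3 % efficiency, m_actual = 0.663 × 0.6173 = 0.409 g.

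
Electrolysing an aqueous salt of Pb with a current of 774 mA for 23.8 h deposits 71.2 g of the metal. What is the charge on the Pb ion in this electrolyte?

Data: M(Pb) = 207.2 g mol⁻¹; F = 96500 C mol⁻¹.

+2

Q = I·t = 0.7740 A × 85680 s = 66320 C, so n(e⁻) = 66320/96500 = 0.6872 mol.
n(Pb) deposited = 71.2 / 207.2 = 0.3436 mol.
Electrons per atom = n(e⁻)/n(Pb) = 0.6872 / 0.3436 = 2.00 ≈ 2, so the ion is Pb²⁺.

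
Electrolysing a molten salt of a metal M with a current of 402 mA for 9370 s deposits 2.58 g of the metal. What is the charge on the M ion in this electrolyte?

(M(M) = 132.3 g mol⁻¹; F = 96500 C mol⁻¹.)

Q = I·t = 0.4020 A × 9370.0 s = 3767 C, so n(e⁻) = 3767/96500 = 0.03903 mol.
n(M) deposited = 2.58 / 132.3 = 0.01950 mol.
Electrons per atom = n(e⁻)/n(M) = 0.03903 / 0.01950 = 2.00 ≈ 2, so the ion is M²⁺.

+2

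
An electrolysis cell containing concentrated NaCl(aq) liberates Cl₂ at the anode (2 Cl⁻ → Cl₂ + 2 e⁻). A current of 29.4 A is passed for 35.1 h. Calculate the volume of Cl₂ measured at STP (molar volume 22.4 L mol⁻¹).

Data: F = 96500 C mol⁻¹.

Q = I·t = 29.40 A × 126360 s = 3715000 C.
n(e⁻) = Q/F = 3715000 / 96500 = 38.50 mol.
2 electrons are transferred per Cl₂ molecule, so n(Cl₂) = 38.50 / 2 = 19.25 mol.
V = n × V_m = 19.25 × 22.4 = 431 L.

431 L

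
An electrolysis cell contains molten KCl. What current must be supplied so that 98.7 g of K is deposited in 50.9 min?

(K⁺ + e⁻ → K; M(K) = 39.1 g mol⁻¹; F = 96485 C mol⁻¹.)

79.8 A

n(K) = 98.7 / 39.1 = 2.524 mol.
n(e⁻) = 1 × 2.524 = 2.524 mol.
Q = n(e⁻)·F = 2.524 × 96485 = 243600 C.
I = Q/t = 243600 / 3054.0 s = 79.8 A.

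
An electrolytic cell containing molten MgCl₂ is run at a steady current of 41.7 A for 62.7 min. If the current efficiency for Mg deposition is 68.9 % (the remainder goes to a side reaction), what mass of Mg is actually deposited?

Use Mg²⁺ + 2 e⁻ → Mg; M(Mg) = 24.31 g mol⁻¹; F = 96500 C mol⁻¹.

13.6 g

Q = I·t = 41.70 × 3762.0 = 156900 C.
n(e⁻) = 156900/96500 = 1.626 mol; theoretically n(Mg) = 1.626/2 = 0.8128 mol, m_theo = 19.76 g.
At 68.9 % efficiency, m_actual = 0.689 × 19.76 = 13.6 g.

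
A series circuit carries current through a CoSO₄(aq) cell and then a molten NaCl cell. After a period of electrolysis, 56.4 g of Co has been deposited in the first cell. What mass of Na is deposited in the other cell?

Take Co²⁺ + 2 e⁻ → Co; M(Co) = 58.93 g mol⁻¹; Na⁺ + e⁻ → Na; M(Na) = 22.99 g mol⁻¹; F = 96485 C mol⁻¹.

n(Co) = 56.4 / 58.93 = 0.9571 mol.
Since Co²⁺ + 2 e⁻ → Co, n(e⁻) passed = 2 × 0.9571 = 1.914 mol.
Cells in series carry the same charge, so the same 1.914 mol of electrons passes through cell 2.
Na⁺ + e⁻ → Na, so n(Na) = 1.914 / 1 = 1.914 mol.
m(Na) = 1.914 × 22.99 = 44.0 g.

44.0 g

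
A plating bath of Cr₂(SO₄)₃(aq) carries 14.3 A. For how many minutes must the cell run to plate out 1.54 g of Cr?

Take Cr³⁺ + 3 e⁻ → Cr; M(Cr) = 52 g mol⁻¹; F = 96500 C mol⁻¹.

n(Cr) = m/M = 1.54 / 52 = 0.02962 mol.
Each Cr atom requires 3 electrons, so n(e⁻) = 3 × 0.02962 = 0.08885 mol.
Q = n(e⁻)·F = 0.08885 × 96500 = 8574 C.
t = Q/I = 8574 / 14.30 A = 599.6 s = 9.99 min.

9.99 min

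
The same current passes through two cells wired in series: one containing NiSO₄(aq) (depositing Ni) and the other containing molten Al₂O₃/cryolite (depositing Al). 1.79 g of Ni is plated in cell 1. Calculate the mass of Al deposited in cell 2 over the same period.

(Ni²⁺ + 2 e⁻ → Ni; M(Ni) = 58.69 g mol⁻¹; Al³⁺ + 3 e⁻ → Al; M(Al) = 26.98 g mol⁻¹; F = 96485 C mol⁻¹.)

n(Ni) = 1.79 / 58.69 = 0.03050 mol.
Since Ni²⁺ + 2 e⁻ → Ni, n(e⁻) passed = 2 × 0.03050 = 0.06100 mol.
Cells in series carry the same charge, so the same 0.06100 mol of electrons passes through cell 2.
Al³⁺ + 3 e⁻ → Al, so n(Al) = 0.06100 / 3 = 0.02033 mol.
m(Al) = 0.02033 × 26.98 = 0.549 g.

0.549 g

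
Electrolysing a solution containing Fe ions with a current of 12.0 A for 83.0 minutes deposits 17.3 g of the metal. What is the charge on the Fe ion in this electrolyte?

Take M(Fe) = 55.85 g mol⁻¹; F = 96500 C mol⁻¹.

Q = I·t = 12.00 A × 4980.0 s = 59760 C, so n(e⁻) = 59760/96500 = 0.6193 mol.
n(Fe) deposited = 17.3 / 55.85 = 0.3098 mol.
Electrons per atom = n(e⁻)/n(Fe) = 0.6193 / 0.3098 = 2.00 ≈ 2, so the ion is Fe²⁺.

+2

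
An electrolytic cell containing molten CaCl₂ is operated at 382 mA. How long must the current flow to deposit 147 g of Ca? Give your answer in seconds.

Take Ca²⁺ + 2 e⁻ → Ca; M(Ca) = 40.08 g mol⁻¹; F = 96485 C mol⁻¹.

1.85 × 10⁶ s

n(Ca) = m/M = 147 / 40.08 = 3.668 mol.
Each Ca atom requires 2 electrons, so n(e⁻) = 2 × 3.668 = 7.335 mol.
Q = n(e⁻)·F = 7.335 × 96485 = 707700 C.
t = Q/I = 707700 / 0.3820 A = 1853000 s.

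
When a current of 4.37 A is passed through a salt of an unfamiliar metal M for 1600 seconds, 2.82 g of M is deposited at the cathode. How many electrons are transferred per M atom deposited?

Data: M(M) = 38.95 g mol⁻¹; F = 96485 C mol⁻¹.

1

Q = I·t = 4.370 A × 1600.0 s = 6992 C, so n(e⁻) = 6992/96485 = 0.07247 mol.
n(M) deposited = 2.82 / 38.95 = 0.07240 mol.
Electrons per atom = n(e⁻)/n(M) = 0.07247 / 0.07240 = 1.00 ≈ 1, so the ion is M⁺.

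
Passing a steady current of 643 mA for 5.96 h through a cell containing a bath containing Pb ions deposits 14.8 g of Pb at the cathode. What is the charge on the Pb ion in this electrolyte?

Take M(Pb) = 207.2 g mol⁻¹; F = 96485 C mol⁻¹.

+2

Q = I·t = 0.6430 A × 21456 s = 13800 C, so n(e⁻) = 13800/96485 = 0.1430 mol.
n(Pb) deposited = 14.8 / 207.2 = 0.07143 mol.
Electrons per atom = n(e⁻)/n(Pb) = 0.1430 / 0.07143 = 2.00 ≈ 2, so the ion is Pb²⁺.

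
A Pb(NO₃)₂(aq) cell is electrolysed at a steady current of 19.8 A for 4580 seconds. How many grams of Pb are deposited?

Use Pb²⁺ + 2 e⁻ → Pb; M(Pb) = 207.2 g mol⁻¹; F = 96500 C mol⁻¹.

Q = I·t = 19.80 A × 4580.0 s = 90680 C.
n(e⁻) = Q/F = 90680 / 96500 = 0.9397 mol.
Pb²⁺ + 2 e⁻ → Pb, so n(Pb) = n(e⁻)/2 = 0.4699 mol.
m = n·M = 0.4699 × 207.2 = 97.4 g.

97.4 g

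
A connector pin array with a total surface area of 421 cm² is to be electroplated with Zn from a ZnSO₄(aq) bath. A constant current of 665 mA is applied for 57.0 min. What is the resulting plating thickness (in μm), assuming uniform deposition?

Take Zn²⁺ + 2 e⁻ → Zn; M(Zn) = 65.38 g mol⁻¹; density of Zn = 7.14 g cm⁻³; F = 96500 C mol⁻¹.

Q = I·t = 0.6650 × 3420.0 = 2274 C; n(e⁻) = 0.02357 mol.
n(Zn) = n(e⁻)/2 = 0.01178 mol, so m = 0.01178 × 65.38 = 0.7704 g.
Volume = m/ρ = 0.7704 / 7.14 = 0.1079 cm³.
Thickness = V/A = 0.1079 / 421 = 2.56 × 10⁻⁴ cm = 2.56 μm.

2.56 μm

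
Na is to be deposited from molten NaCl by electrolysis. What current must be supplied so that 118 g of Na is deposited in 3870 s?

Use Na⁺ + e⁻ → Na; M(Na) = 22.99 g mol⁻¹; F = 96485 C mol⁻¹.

n(Na) = 118 / 22.99 = 5.133 mol.
n(e⁻) = 1 × 5.133 = 5.133 mol.
Q = n(e⁻)·F = 5.133 × 96485 = 495200 C.
I = Q/t = 495200 / 3870.0 s = 128 A.

128 A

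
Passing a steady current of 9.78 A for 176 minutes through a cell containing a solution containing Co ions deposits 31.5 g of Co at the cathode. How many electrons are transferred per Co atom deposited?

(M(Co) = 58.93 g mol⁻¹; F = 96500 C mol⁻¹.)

2

Q = I·t = 9.780 A × 10560 s = 103300 C, so n(e⁻) = 103300/96500 = 1.070 mol.
n(Co) deposited = 31.5 / 58.93 = 0.5345 mol.
Electrons per atom = n(e⁻)/n(Co) = 1.070 / 0.5345 = 2.00 ≈ 2, so the ion is Co²⁺.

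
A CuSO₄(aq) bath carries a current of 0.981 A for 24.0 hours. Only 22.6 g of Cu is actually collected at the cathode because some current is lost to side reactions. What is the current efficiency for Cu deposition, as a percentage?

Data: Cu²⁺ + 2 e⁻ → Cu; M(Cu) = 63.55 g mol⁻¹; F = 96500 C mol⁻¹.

Q = I·t = 0.9810 × 86400 = 84760 C; n(e⁻) = 84760/96500 = 0.8783 mol.
Theoretical n(Cu) = n(e⁻)/2 = 0.4392 mol, i.e. m_theo = 0.4392 × 63.55 = 27.91 g.
Efficiency = m_actual / m_theo = 22.6 / 27.91 = 81.0 %.

81.0 %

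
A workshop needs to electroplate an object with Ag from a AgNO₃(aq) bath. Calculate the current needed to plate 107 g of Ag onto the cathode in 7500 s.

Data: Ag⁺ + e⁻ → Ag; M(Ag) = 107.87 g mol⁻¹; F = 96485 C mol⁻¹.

n(Ag) = 107 / 107.87 = 0.9919 mol.
n(e⁻) = 1 × 0.9919 = 0.9919 mol.
Q = n(e⁻)·F = 0.9919 × 96485 = 95710 C.
I = Q/t = 95710 / 7500.0 s = 12.8 A.

12.8 A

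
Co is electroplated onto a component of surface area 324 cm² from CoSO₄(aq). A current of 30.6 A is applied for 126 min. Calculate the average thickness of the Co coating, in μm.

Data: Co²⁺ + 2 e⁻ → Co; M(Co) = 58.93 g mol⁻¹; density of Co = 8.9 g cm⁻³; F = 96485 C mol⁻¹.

245 μm

Q = I·t = 30.60 × 7560.0 = 231300 C; n(e⁻) = 2.398 mol.
n(Co) = n(e⁻)/2 = 1.199 mol, so m = 1.199 × 58.93 = 70.65 g.
Volume = m/ρ = 70.65 / 8.9 = 7.938 cm³.
Thickness = V/A = 7.938 / 324 = 0.0245 cm = 245 μm.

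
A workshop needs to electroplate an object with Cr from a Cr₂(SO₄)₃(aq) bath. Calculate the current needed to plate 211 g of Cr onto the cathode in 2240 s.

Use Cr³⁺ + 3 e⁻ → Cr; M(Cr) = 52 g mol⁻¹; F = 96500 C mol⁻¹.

524 A

n(Cr) = 211 / 52 = 4.058 mol.
n(e⁻) = 3 × 4.058 = 12.17 mol.
Q = n(e⁻)·F = 12.17 × 96500 = 1175000 C.
I = Q/t = 1175000 / 2240.0 s = 524 A.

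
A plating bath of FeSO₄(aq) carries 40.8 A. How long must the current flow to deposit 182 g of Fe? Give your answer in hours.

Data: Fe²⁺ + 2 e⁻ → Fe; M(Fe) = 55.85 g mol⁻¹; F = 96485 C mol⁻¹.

4.28 h

n(Fe) = m/M = 182 / 55.85 = 3.259 mol.
Each Fe atom requires 2 electrons, so n(e⁻) = 2 × 3.259 = 6.517 mol.
Q = n(e⁻)·F = 6.517 × 96485 = 628800 C.
t = Q/I = 628800 / 40.80 A = 15410 s = 4.28 h.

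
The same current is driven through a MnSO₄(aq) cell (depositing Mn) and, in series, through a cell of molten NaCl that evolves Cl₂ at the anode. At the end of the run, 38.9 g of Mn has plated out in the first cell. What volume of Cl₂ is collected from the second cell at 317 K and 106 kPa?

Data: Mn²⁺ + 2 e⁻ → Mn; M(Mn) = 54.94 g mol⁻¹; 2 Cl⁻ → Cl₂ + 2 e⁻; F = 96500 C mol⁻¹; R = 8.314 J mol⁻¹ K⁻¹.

17.6 L

n(Mn) = 38.9 / 54.94 = 0.7080 mol, so n(e⁻) = 2 × 0.7080 = 1.416 mol.
The cells are in series, so the same 1.416 mol of electrons passes through the second cell.
2 Cl⁻ → Cl₂ + 2 e⁻ — 2 mol e⁻ per mol Cl₂, so n(Cl₂) = 1.416/2 = 0.7080 mol.
V = nRT/P = (0.7080 × 8.314 × 317) / (106 × 10³) = 0.0176 m³ = 17.6 L.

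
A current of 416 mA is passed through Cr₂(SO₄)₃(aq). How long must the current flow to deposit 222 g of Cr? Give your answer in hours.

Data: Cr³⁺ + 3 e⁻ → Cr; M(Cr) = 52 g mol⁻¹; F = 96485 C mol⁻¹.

825 h

n(Cr) = m/M = 222 / 52 = 4.269 mol.
Each Cr atom requires 3 electrons, so n(e⁻) = 3 × 4.269 = 12.81 mol.
Q = n(e⁻)·F = 12.81 × 96485 = 1236000 C.
t = Q/I = 1236000 / 0.4160 A = 2971000 s = 825 h.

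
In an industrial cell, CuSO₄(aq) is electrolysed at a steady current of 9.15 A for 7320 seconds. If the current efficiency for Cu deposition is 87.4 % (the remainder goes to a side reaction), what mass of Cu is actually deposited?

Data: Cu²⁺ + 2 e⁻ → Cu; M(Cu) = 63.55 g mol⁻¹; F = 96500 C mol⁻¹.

Q = I·t = 9.150 × 7320.0 = 66980 C.
n(e⁻) = 66980/96500 = 0.6941 mol; theoretically n(Cu) = 0.6941/2 = 0.3470 mol, m_theo = 22.05 g.
At 87.4 % efficiency, m_actual = 0.874 × 22.05 = 19.3 g.

19.3 g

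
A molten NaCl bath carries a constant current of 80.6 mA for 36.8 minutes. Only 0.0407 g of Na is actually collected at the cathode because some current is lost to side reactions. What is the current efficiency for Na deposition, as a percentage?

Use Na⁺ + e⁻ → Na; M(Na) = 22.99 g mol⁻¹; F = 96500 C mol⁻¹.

96.0 %

Q = I·t = 0.08060 × 2208.0 = 178.0 C; n(e⁻) = 178.0/96500 = 0.001844 mol.
Theoretical n(Na) = n(e⁻)/1 = 0.001844 mol, i.e. m_theo = 0.001844 × 22.99 = 0.04240 g.
Efficiency = m_actual / m_theo = 0.0407 / 0.04240 = 96.0 %.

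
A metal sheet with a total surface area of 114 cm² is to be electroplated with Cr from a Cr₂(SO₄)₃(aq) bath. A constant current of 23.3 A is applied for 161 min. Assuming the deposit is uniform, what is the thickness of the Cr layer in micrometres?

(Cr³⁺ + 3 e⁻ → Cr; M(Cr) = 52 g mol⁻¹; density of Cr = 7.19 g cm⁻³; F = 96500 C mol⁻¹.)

493 μm

Q = I·t = 23.30 × 9660.0 = 225100 C; n(e⁻) = 2.332 mol.
n(Cr) = n(e⁻)/3 = 0.7775 mol, so m = 0.7775 × 52 = 40.43 g.
Volume = m/ρ = 40.43 / 7.19 = 5.623 cm³.
Thickness = V/A = 5.623 / 114 = 0.0493 cm = 493 μm.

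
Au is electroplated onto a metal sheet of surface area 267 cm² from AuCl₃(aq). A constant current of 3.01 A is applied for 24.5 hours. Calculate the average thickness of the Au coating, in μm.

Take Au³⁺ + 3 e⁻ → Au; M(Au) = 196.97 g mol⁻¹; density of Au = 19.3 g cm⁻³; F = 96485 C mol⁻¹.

351 μm

Q = I·t = 3.010 × 88200 = 265500 C; n(e⁻) = 2.752 mol.
n(Au) = n(e⁻)/3 = 0.9172 mol, so m = 0.9172 × 196.97 = 180.7 g.
Volume = m/ρ = 180.7 / 19.3 = 9.360 cm³.
Thickness = V/A = 9.360 / 267 = 0.0351 cm = 351 μm.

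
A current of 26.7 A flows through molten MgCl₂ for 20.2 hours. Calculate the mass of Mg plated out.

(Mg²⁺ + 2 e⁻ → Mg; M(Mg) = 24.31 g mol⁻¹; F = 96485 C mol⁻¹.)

Q = I·t = 26.70 A × 72720 s = 1942000 C.
n(e⁻) = Q/F = 1942000 / 96485 = 20.12 mol.
Mg²⁺ + 2 e⁻ → Mg, so n(Mg) = n(e⁻)/2 = 10.06 mol.
m = n·M = 10.06 × 24.31 = 245 g.

245 g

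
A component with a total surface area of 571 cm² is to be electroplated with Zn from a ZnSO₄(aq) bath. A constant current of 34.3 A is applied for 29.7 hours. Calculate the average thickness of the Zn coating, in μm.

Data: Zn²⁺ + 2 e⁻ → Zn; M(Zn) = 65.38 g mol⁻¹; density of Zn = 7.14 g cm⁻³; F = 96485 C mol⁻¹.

Q = I·t = 34.30 × 106920 = 3667000 C; n(e⁻) = 38.01 mol.
n(Zn) = n(e⁻)/2 = 19.00 mol, so m = 19.00 × 65.38 = 1243 g.
Volume = m/ρ = 1243 / 7.14 = 174.0 cm³.
Thickness = V/A = 174.0 / 571 = 0.305 cm = 3050 μm.

3050 μm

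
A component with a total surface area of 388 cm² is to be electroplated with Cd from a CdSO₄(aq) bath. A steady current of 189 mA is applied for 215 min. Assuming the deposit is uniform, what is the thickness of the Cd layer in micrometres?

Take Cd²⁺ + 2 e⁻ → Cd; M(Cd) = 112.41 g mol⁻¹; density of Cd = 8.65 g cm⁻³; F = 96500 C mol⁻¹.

4.23 μm

Q = I·t = 0.1890 × 12900 = 2438 C; n(e⁻) = 0.02527 mol.
n(Cd) = n(e⁻)/2 = 0.01263 mol, so m = 0.01263 × 112.41 = 1.420 g.
Volume = m/ρ = 1.420 / 8.65 = 0.1642 cm³.
Thickness = V/A = 0.1642 / 388 = 4.23 × 10⁻⁴ cm = 4.23 μm.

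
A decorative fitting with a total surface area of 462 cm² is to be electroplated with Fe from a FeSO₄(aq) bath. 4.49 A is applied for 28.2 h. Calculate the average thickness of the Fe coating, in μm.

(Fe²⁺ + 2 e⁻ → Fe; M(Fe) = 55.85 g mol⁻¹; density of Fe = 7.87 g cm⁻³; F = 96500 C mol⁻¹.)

363 μm

Q = I·t = 4.490 × 101520 = 455800 C; n(e⁻) = 4.724 mol.
n(Fe) = n(e⁻)/2 = 2.362 mol, so m = 2.362 × 55.85 = 131.9 g.
Volume = m/ρ = 131.9 / 7.87 = 16.76 cm³.
Thickness = V/A = 16.76 / 462 = 0.0363 cm = 363 μm.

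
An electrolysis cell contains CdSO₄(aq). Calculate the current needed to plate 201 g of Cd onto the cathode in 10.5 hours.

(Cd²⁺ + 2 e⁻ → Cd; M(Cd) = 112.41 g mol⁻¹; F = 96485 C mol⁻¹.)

n(Cd) = 201 / 112.41 = 1.788 mol.
n(e⁻) = 2 × 1.788 = 3.576 mol.
Q = n(e⁻)·F = 3.576 × 96485 = 345000 C.
I = Q/t = 345000 / 37800 s = 9.13 A.

9.13 A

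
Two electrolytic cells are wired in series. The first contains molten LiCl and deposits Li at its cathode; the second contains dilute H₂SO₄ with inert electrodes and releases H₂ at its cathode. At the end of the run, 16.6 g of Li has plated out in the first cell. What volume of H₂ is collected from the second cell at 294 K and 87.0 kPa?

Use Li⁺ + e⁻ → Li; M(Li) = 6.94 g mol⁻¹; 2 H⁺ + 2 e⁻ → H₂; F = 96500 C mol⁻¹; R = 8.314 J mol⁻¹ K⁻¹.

n(Li) = 16.6 / 6.94 = 2.392 mol, so n(e⁻) = 1 × 2.392 = 2.392 mol.
The cells are in series, so the same 2.392 mol of electrons passes through the second cell.
2 H⁺ + 2 e⁻ → H₂ — 2 mol e⁻ per mol H₂, so n(H₂) = 2.392/2 = 1.196 mol.
V = nRT/P = (1.196 × 8.314 × 294) / (87.0 × 10³) = 0.0336 m³ = 33.6 L.

33.6 L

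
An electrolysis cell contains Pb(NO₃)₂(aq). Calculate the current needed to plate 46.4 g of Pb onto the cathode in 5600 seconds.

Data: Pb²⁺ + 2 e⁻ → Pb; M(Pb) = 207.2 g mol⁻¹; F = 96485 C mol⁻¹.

7.72 A

n(Pb) = 46.4 / 207.2 = 0.2239 mol.
n(e⁻) = 2 × 0.2239 = 0.4479 mol.
Q = n(e⁻)·F = 0.4479 × 96485 = 43210 C.
I = Q/t = 43210 / 5600.0 s = 7.72 A.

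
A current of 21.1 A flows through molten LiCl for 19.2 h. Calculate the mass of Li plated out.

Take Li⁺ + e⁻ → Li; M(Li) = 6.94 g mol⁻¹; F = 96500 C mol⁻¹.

Q = I·t = 21.10 A × 69120 s = 1458000 C.
n(e⁻) = Q/F = 1458000 / 96500 = 15.11 mol.
Li⁺ + e⁻ → Li, so n(Li) = n(e⁻)/1 = 15.11 mol.
m = n·M = 15.11 × 6.94 = 105 g.

105 g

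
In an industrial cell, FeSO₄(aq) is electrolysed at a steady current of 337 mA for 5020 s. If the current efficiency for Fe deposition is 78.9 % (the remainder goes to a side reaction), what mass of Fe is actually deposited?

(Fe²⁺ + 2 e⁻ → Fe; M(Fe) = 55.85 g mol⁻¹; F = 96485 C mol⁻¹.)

Q = I·t = 0.3370 × 5020.0 = 1692 C.
n(e⁻) = 1692/96485 = 0.01753 mol; theoretically n(Fe) = 0.01753/2 = 0.008767 mol, m_theo = 0.4896 g.
At 78.9 % efficiency, m_actual = 0.789 × 0.4896 = 0.386 g.

0.386 g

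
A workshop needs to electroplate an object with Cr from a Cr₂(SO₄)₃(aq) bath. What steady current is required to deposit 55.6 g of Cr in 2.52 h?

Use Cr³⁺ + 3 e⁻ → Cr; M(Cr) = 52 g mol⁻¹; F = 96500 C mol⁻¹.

n(Cr) = 55.6 / 52 = 1.069 mol.
n(e⁻) = 3 × 1.069 = 3.208 mol.
Q = n(e⁻)·F = 3.208 × 96500 = 309500 C.
I = Q/t = 309500 / 9072.0 s = 34.1 A.

34.1 A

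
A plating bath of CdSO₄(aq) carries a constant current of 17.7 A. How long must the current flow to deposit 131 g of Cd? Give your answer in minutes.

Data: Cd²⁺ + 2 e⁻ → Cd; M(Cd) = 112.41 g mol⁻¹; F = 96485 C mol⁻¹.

n(Cd) = m/M = 131 / 112.41 = 1.165 mol.
Each Cd atom requires 2 electrons, so n(e⁻) = 2 × 1.165 = 2.331 mol.
Q = n(e⁻)·F = 2.331 × 96485 = 224900 C.
t = Q/I = 224900 / 17.70 A = 12710 s = 212 min.

212 min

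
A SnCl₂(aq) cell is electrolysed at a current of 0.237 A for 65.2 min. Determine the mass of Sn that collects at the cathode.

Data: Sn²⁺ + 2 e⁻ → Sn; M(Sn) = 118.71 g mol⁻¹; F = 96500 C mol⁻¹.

0.570 g

Q = I·t = 0.2370 A × 3912.0 s = 927.1 C.
n(e⁻) = Q/F = 927.1 / 96500 = 0.009608 mol.
Sn²⁺ + 2 e⁻ → Sn, so n(Sn) = n(e⁻)/2 = 0.004804 mol.
m = n·M = 0.004804 × 118.71 = 0.570 g.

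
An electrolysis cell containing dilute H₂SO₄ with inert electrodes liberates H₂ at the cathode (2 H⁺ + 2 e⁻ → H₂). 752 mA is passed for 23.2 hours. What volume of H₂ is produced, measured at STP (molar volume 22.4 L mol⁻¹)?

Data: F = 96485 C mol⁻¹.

7.29 L

Q = I·t = 0.7520 A × 83520 s = 62810 C.
n(e⁻) = Q/F = 62810 / 96485 = 0.6510 mol.
2 electrons are transferred per H₂ molecule, so n(H₂) = 0.6510 / 2 = 0.3255 mol.
V = n × V_m = 0.3255 × 22.4 = 7.29 L.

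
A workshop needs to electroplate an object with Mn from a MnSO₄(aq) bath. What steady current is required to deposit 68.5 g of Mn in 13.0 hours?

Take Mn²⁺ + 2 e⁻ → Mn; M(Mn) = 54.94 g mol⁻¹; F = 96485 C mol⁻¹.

n(Mn) = 68.5 / 54.94 = 1.247 mol.
n(e⁻) = 2 × 1.247 = 2.494 mol.
Q = n(e⁻)·F = 2.494 × 96485 = 240600 C.
I = Q/t = 240600 / 46800 s = 5.14 A.

5.14 A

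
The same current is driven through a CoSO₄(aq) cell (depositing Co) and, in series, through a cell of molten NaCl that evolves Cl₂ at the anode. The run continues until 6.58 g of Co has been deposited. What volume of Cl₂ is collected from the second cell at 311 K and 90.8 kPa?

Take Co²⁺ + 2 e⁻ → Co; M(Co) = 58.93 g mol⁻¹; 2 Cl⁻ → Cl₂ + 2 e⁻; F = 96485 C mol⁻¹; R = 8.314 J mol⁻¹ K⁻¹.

3.18 L

n(Co) = 6.58 / 58.93 = 0.1117 mol, so n(e⁻) = 2 × 0.1117 = 0.2233 mol.
The cells are in series, so the same 0.2233 mol of electrons passes through the second cell.
2 Cl⁻ → Cl₂ + 2 e⁻ — 2 mol e⁻ per mol Cl₂, so n(Cl₂) = 0.2233/2 = 0.1117 mol.
V = nRT/P = (0.1117 × 8.314 × 311) / (90.8 × 10³) = 0.00318 m³ = 3.18 L.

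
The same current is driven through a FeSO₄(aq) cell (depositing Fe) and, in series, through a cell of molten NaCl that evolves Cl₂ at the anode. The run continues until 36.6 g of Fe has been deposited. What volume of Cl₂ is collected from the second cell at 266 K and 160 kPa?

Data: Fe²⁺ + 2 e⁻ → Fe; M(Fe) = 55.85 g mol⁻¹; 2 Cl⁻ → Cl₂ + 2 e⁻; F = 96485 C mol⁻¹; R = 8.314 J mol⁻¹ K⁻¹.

9.06 L

n(Fe) = 36.6 / 55.85 = 0.6553 mol, so n(e⁻) = 2 × 0.6553 = 1.311 mol.
The cells are in series, so the same 1.311 mol of electrons passes through the second cell.
2 Cl⁻ → Cl₂ + 2 e⁻ — 2 mol e⁻ per mol Cl₂, so n(Cl₂) = 1.311/2 = 0.6553 mol.
V = nRT/P = (0.6553 × 8.314 × 266) / (160 × 10³) = 0.00906 m³ = 9.06 L.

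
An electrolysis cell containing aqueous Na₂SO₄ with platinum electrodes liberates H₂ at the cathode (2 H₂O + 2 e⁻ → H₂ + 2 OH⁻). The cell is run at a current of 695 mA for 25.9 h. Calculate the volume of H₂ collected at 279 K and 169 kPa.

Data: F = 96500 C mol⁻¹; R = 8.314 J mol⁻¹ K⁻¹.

4.61 L

Q = I·t = 0.6950 A × 93240 s = 64800 C.
n(e⁻) = Q/F = 64800 / 96500 = 0.6715 mol.
2 electrons are transferred per H₂ molecule, so n(H₂) = 0.6715 / 2 = 0.3358 mol.
V = nRT/P = (0.3358 × 8.314 × 279) / (169 × 10³ Pa) = 0.00461 m³ = 4.61 L.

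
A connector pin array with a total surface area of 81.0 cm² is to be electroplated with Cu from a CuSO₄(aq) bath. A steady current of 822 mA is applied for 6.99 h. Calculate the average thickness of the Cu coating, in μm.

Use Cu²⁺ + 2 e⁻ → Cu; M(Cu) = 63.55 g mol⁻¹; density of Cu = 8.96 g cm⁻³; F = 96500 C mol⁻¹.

Q = I·t = 0.8220 × 25164 = 20680 C; n(e⁻) = 0.2144 mol.
n(Cu) = n(e⁻)/2 = 0.1072 mol, so m = 0.1072 × 63.55 = 6.811 g.
Volume = m/ρ = 6.811 / 8.96 = 0.7602 cm³.
Thickness = V/A = 0.7602 / 81.0 = 0.00938 cm = 93.8 μm.

93.8 μm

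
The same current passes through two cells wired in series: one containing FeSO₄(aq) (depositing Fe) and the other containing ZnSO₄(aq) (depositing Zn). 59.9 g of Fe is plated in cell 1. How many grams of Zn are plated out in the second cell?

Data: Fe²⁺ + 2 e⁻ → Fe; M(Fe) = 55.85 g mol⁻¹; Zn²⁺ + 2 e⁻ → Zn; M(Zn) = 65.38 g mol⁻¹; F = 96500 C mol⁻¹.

n(Fe) = 59.9 / 55.85 = 1.073 mol.
Since Fe²⁺ + 2 e⁻ → Fe, n(e⁻) passed = 2 × 1.073 = 2.145 mol.
Cells in series carry the same charge, so the same 2.145 mol of electrons passes through cell 2.
Zn²⁺ + 2 e⁻ → Zn, so n(Zn) = 2.145 / 2 = 1.073 mol.
m(Zn) = 1.073 × 65.38 = 70.1 g.

70.1 g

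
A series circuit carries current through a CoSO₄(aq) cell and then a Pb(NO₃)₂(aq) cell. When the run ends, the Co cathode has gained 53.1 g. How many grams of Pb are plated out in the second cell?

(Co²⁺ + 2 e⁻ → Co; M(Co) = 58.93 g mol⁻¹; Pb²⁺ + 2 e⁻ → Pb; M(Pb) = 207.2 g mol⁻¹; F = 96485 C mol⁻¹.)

187 g

n(Co) = 53.1 / 58.93 = 0.9011 mol.
Since Co²⁺ + 2 e⁻ → Co, n(e⁻) passed = 2 × 0.9011 = 1.802 mol.
Cells in series carry the same charge, so the same 1.802 mol of electrons passes through cell 2.
Pb²⁺ + 2 e⁻ → Pb, so n(Pb) = 1.802 / 2 = 0.9011 mol.
m(Pb) = 0.9011 × 207.2 = 187 g.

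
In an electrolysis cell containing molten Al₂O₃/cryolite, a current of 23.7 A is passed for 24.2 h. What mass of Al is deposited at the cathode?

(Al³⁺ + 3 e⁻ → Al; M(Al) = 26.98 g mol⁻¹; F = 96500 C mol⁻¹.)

192 g

Q = I·t = 23.70 A × 87120 s = 2065000 C.
n(e⁻) = Q/F = 2065000 / 96500 = 21.40 mol.
Al³⁺ + 3 e⁻ → Al, so n(Al) = n(e⁻)/3 = 7.132 mol.
m = n·M = 7.132 × 26.98 = 192 g.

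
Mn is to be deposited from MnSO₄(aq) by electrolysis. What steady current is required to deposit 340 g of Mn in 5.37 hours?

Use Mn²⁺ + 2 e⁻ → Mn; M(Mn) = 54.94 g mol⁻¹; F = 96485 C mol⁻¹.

61.8 A

n(Mn) = 340 / 54.94 = 6.189 mol.
n(e⁻) = 2 × 6.189 = 12.38 mol.
Q = n(e⁻)·F = 12.38 × 96485 = 1194000 C.
I = Q/t = 1194000 / 19332 s = 61.8 A.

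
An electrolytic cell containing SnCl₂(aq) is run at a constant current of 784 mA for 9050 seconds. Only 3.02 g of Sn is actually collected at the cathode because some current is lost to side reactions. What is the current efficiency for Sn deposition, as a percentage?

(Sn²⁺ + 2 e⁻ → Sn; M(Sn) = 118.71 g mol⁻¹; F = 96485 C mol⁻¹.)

Q = I·t = 0.7840 × 9050.0 = 7095 C; n(e⁻) = 7095/96485 = 0.07354 mol.
Theoretical n(Sn) = n(e⁻)/2 = 0.03677 mol, i.e. m_theo = 0.03677 × 118.71 = 4.365 g.
Efficiency = m_actual / m_theo = 3.02 / 4.365 = 69.2 %.

69.2 %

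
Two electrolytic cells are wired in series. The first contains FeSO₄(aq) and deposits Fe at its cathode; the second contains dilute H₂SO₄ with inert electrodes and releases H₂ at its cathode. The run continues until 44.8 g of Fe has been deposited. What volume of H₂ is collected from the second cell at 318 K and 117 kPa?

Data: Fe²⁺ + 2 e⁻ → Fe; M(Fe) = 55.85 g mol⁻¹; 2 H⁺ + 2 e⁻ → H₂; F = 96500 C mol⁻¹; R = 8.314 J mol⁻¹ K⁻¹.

18.1 L

n(Fe) = 44.8 / 55.85 = 0.8021 mol, so n(e⁻) = 2 × 0.8021 = 1.604 mol.
The cells are in series, so the same 1.604 mol of electrons passes through the second cell.
2 H⁺ + 2 e⁻ → H₂ — 2 mol e⁻ per mol H₂, so n(H₂) = 1.604/2 = 0.8021 mol.
V = nRT/P = (0.8021 × 8.314 × 318) / (117 × 10³) = 0.0181 m³ = 18.1 L.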